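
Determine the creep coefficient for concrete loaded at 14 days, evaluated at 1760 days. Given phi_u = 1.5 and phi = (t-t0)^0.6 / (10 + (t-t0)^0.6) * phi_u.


dt = 1760 - 14 = 1746
phi = 1746^0.6 / (10 + 1746^0.6) * 1.5
= 1.347

1.347


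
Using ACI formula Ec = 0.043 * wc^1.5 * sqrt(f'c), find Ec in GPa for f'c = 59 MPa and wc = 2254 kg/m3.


Ec = 0.043 * 2254^1.5 * sqrt(59) / 1000
= 35.34 GPa

35.34


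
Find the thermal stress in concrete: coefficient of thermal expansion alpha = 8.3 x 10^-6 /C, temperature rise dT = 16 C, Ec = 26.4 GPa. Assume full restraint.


sigma = alpha * dT * Ec
= 8.3e-6 * 16 * 26.4 * 1000
= 3.506 MPa

3.506


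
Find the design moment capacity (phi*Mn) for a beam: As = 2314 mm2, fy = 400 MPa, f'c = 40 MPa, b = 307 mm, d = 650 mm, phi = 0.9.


a = As * fy / (0.85 * f'c * b)
= 2314 * 400 / (0.85 * 40 * 307)
= 88.676 mm
Mn = As * fy * (d - a/2) / 10^6
= 560.6008 kN-m
phi*Mn = 0.9 * 560.6008 = 504.54 kN-m

504.54


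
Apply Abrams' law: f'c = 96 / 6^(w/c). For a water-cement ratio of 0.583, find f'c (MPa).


f'c = 96 / 6^0.583
= 96 / 2.842
= 33.78 MPa

33.78


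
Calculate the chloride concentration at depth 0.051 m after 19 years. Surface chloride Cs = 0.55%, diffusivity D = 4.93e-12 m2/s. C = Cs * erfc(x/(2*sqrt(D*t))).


t_seconds = 19 * 365.25 * 24 * 3600 = 599594400.0 s
arg = 0.051 / (2 * sqrt(4.93e-12 * 599594400.0))
= 0.469
erfc(0.469) = 0.5071
C = 0.55 * 0.5071 = 0.2789%

0.2789


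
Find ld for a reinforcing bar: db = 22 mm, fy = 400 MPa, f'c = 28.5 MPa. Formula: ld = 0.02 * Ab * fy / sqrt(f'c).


Ab = pi * 22^2 / 4 = 380.133 mm2
ld = 0.02 * 380.133 * 400 / sqrt(28.5)
= 569.6 mm

569.6


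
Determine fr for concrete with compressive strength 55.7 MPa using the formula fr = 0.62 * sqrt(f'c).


fr = 0.62 * sqrt(55.7)
= 4.627 MPa

4.627


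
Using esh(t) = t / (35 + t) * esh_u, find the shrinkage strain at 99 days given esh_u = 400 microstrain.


esh(99) = 99 / (35 + 99) * 400
= 99 / 134 * 400
= 295.5 microstrain

295.5


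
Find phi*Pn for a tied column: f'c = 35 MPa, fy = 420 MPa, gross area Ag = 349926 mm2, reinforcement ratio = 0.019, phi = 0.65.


Ast = rho * Ag = 0.019 * 349926 = 6648.594 mm2
phi*Pn = 0.65 * 0.80 * (0.85 * 35 * (349926 - 6648.594) + 420 * 6648.594) / 1000
= 6762.55 kN

6762.55


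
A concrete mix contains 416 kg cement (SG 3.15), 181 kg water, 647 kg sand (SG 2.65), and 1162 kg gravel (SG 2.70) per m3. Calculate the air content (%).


Vol cement = 416 / (3.15 * 1000) = 0.132063 m3
Vol water = 181 / 1000 = 0.181 m3
Vol sand = 647 / (2.65 * 1000) = 0.244151 m3
Vol gravel = 1162 / (2.70 * 1000) = 0.43037 m3
Total solid + water volume = 0.987585 m3
Air = (1 - 0.987585) * 100 = 1.24%

1.24


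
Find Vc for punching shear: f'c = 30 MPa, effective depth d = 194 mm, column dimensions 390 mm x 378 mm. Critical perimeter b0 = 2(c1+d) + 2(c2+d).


b0 = 2*(390 + 194) + 2*(378 + 194) = 2312 mm
Vc = 0.33 * sqrt(30) * 2312 * 194 / 1000
= 810.71 kN

810.71


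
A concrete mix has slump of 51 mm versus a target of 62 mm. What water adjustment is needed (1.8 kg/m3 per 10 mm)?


Difference = 62 - 51 = 11 mm
Water adjustment = 11 * 1.8 / 10 = 2.0 kg/m3

2.0


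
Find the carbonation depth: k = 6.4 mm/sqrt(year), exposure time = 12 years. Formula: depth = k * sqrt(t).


depth = k * sqrt(t)
= 6.4 * sqrt(12)
= 22.17 mm

22.17


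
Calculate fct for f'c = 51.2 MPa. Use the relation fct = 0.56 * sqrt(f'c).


fct = 0.56 * sqrt(51.2)
= 0.56 * 7.155
= 4.007 MPa

4.007


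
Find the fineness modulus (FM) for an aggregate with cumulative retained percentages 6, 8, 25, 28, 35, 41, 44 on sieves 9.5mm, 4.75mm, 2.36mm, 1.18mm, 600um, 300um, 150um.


FM = sum(cumulative % retained) / 100
= 187 / 100
= 1.87

1.87


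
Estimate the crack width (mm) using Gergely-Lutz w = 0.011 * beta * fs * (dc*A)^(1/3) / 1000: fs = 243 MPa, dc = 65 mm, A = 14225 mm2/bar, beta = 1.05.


w = 0.011 * beta * fs * (dc * A)^(1/3) / 1000
= 0.011 * 1.05 * 243 * (65 * 14225)^(1/3) / 1000
= 0.273 mm

0.273


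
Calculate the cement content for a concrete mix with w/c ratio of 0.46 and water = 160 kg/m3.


Cement = water / (w/c)
= 160 / 0.46
= 347.8 kg/m3

347.8


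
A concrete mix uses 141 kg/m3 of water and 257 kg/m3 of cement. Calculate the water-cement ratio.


w/c = water / cement
w/c = 141 / 257 = 0.549

0.549


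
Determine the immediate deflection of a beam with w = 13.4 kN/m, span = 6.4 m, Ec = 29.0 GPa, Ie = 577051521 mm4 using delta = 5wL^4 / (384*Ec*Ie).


Convert: L = 6.4 m = 6400 mm, Ec = 29.0 GPa = 29000 MPa
delta = 5 * 13.4 * 6400^4 / (384 * 29000 * 577051521)
= 17.49 mm

17.49


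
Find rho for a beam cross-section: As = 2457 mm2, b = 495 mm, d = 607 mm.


rho = As / (b * d)
= 2457 / (495 * 607)
= 0.0082

0.0082


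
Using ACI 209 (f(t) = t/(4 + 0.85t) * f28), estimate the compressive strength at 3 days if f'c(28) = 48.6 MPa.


f(3) = 3 / (4 + 0.85 * 3) * 48.6
= 3 / 6.55 * 48.6
= 22.26 MPa

22.26


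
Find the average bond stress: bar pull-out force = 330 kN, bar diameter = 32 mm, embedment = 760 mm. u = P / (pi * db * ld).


u = P / (pi * db * ld)
= 330 * 1000 / (pi * 32 * 760)
= 4.319 MPa

4.319


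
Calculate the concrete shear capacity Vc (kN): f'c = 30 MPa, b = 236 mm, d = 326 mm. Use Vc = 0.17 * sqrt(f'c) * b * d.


Vc = 0.17 * sqrt(30) * 236 * 326 / 1000
= 71.64 kN

71.64


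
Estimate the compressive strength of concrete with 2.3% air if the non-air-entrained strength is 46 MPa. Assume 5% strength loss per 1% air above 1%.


Strength loss = (2.3 - 1) * 5 = 6.5%
f'c = 46 * (1 - 6.5/100)
= 43.01 MPa

43.01


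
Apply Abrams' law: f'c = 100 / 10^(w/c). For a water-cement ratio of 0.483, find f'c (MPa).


f'c = 100 / 10^0.483
= 100 / 3.041
= 32.89 MPa

32.89


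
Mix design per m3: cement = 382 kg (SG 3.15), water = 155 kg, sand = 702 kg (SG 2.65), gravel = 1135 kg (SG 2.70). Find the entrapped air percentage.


Vol cement = 382 / (3.15 * 1000) = 0.12127 m3
Vol water = 155 / 1000 = 0.155 m3
Vol sand = 702 / (2.65 * 1000) = 0.264906 m3
Vol gravel = 1135 / (2.70 * 1000) = 0.42037 m3
Total solid + water volume = 0.961546 m3
Air = (1 - 0.961546) * 100 = 3.85%

3.85


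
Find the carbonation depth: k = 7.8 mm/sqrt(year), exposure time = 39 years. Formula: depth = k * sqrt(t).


depth = k * sqrt(t)
= 7.8 * sqrt(39)
= 48.71 mm

48.71


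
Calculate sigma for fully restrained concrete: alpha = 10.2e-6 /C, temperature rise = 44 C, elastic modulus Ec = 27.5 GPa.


sigma = alpha * dT * Ec
= 10.2e-6 * 44 * 27.5 * 1000
= 12.342 MPa

12.342


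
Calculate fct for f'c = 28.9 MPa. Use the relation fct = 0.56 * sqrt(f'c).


fct = 0.56 * sqrt(28.9)
= 0.56 * 5.376
= 3.01 MPa

3.01


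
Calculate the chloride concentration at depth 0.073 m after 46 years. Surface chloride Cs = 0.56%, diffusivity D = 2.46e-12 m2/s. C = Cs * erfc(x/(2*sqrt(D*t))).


t_seconds = 46 * 365.25 * 24 * 3600 = 1451649600.0 s
arg = 0.073 / (2 * sqrt(2.46e-12 * 1451649600.0))
= 0.6108
erfc(0.6108) = 0.3877
C = 0.56 * 0.3877 = 0.2171%

0.2171


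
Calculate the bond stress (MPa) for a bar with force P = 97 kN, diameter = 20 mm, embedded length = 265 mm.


u = P / (pi * db * ld)
= 97 * 1000 / (pi * 20 * 265)
= 5.826 MPa

5.826


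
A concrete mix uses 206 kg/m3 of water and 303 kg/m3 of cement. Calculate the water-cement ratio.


w/c = water / cement
w/c = 206 / 303 = 0.68

0.68


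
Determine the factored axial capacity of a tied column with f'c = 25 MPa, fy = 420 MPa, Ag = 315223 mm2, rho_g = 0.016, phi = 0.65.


Ast = rho * Ag = 0.016 * 315223 = 5043.568 mm2
phi*Pn = 0.65 * 0.80 * (0.85 * 25 * (315223 - 5043.568) + 420 * 5043.568) / 1000
= 4529.0 kN

4529.0


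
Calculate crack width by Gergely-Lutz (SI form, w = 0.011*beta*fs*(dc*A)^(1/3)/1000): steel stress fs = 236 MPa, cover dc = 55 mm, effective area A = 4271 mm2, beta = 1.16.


w = 0.011 * beta * fs * (dc * A)^(1/3) / 1000
= 0.011 * 1.16 * 236 * (55 * 4271)^(1/3) / 1000
= 0.186 mm

0.186


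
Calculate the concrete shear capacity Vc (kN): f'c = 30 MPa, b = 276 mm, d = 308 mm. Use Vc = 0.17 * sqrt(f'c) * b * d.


Vc = 0.17 * sqrt(30) * 276 * 308 / 1000
= 79.15 kN

79.15


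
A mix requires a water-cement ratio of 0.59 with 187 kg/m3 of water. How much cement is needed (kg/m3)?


Cement = water / (w/c)
= 187 / 0.59
= 316.9 kg/m3

316.9


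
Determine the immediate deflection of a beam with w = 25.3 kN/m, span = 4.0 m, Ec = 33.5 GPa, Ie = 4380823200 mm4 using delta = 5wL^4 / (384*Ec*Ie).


Convert: L = 4.0 m = 4000 mm, Ec = 33.5 GPa = 33500 MPa
delta = 5 * 25.3 * 4000^4 / (384 * 33500 * 4380823200)
= 0.57 mm

0.57


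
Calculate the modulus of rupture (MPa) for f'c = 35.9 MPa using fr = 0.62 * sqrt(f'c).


fr = 0.62 * sqrt(35.9)
= 3.715 MPa

3.715


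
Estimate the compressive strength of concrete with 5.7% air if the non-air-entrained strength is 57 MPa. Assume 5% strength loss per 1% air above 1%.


Strength loss = (5.7 - 1) * 5 = 23.5%
f'c = 57 * (1 - 23.5/100)
= 43.61 MPa

43.61


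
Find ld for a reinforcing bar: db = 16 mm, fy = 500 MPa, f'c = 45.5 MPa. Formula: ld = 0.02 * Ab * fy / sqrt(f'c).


Ab = pi * 16^2 / 4 = 201.062 mm2
ld = 0.02 * 201.062 * 500 / sqrt(45.5)
= 298.1 mm

298.1


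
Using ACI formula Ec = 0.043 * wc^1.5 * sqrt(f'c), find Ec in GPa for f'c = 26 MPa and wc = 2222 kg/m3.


Ec = 0.043 * 2222^1.5 * sqrt(26) / 1000
= 22.97 GPa

22.97


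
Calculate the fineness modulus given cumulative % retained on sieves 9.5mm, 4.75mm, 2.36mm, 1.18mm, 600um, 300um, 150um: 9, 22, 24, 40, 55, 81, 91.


FM = sum(cumulative % retained) / 100
= 322 / 100
= 3.22

3.22


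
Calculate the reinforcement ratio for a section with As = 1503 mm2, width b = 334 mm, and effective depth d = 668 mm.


rho = As / (b * d)
= 1503 / (334 * 668)
= 0.0067

0.0067


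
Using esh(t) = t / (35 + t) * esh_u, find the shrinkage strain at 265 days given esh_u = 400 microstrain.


esh(265) = 265 / (35 + 265) * 400
= 265 / 300 * 400
= 353.3 microstrain

353.3


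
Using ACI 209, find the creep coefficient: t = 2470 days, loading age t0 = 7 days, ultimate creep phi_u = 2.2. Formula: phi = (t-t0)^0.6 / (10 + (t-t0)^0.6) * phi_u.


dt = 2470 - 7 = 2463
phi = 2463^0.6 / (10 + 2463^0.6) * 2.2
= 2.014

2.014


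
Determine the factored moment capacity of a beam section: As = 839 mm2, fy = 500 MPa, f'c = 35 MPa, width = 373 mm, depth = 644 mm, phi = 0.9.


a = As * fy / (0.85 * f'c * b)
= 839 * 500 / (0.85 * 35 * 373)
= 37.8039 mm
Mn = As * fy * (d - a/2) / 10^6
= 262.2286 kN-m
phi*Mn = 0.9 * 262.2286 = 236.01 kN-m

236.01


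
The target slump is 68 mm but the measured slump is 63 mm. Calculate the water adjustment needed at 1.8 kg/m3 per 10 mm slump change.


Difference = 68 - 63 = 5 mm
Water adjustment = 5 * 1.8 / 10 = 0.9 kg/m3

0.9


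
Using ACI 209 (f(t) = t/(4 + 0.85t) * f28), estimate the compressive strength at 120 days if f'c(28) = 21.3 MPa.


f(120) = 120 / (4 + 0.85 * 120) * 21.3
= 120 / 106.0 * 21.3
= 24.11 MPa

24.11


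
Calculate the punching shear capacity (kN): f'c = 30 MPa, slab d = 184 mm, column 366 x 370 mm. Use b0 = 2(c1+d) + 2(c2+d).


b0 = 2*(366 + 184) + 2*(370 + 184) = 2208 mm
Vc = 0.33 * sqrt(30) * 2208 * 184 / 1000
= 734.33 kN

734.33


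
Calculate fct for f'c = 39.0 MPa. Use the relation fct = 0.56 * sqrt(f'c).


fct = 0.56 * sqrt(39.0)
= 0.56 * 6.245
= 3.497 MPa

3.497


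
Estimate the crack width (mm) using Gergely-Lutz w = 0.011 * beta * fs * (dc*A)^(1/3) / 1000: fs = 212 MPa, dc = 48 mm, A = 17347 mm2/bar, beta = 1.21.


w = 0.011 * beta * fs * (dc * A)^(1/3) / 1000
= 0.011 * 1.21 * 212 * (48 * 17347)^(1/3) / 1000
= 0.265 mm

0.265


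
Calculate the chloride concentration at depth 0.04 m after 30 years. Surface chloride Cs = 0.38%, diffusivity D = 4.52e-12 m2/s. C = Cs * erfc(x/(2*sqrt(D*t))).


t_seconds = 30 * 365.25 * 24 * 3600 = 946728000.0 s
arg = 0.04 / (2 * sqrt(4.52e-12 * 946728000.0))
= 0.3057
erfc(0.3057) = 0.6655
C = 0.38 * 0.6655 = 0.2529%

0.2529


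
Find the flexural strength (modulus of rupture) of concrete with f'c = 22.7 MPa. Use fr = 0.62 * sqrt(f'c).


fr = 0.62 * sqrt(22.7)
= 2.954 MPa

2.954


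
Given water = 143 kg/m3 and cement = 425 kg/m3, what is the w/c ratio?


w/c = water / cement
w/c = 143 / 425 = 0.336

0.336


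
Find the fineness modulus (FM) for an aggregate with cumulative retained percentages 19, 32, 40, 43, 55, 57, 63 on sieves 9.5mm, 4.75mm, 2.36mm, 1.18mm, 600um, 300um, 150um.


FM = sum(cumulative % retained) / 100
= 309 / 100
= 3.09

3.09


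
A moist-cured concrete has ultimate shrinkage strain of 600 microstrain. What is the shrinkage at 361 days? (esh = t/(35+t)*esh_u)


esh(361) = 361 / (35 + 361) * 600
= 361 / 396 * 600
= 547.0 microstrain

547.0


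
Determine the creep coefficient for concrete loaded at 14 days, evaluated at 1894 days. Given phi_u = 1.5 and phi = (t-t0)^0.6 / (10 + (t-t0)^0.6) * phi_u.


dt = 1894 - 14 = 1880
phi = 1880^0.6 / (10 + 1880^0.6) * 1.5
= 1.353

1.353


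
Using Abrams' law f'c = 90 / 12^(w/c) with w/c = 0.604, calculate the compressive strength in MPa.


f'c = 90 / 12^0.604
= 90 / 4.486
= 20.06 MPa

20.06


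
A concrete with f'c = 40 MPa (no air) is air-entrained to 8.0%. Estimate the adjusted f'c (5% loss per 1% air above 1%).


Strength loss = (8.0 - 1) * 5 = 35.0%
f'c = 40 * (1 - 35.0/100)
= 26.0 MPa

26.0


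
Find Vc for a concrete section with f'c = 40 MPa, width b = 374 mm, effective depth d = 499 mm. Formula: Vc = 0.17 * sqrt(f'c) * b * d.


Vc = 0.17 * sqrt(40) * 374 * 499 / 1000
= 200.66 kN

200.66


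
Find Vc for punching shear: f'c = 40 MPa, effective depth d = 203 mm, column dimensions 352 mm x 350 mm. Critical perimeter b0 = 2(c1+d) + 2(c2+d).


b0 = 2*(352 + 203) + 2*(350 + 203) = 2216 mm
Vc = 0.33 * sqrt(40) * 2216 * 203 / 1000
= 938.88 kN

938.88


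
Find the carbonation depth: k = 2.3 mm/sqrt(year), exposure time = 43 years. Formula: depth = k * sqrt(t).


depth = k * sqrt(t)
= 2.3 * sqrt(43)
= 15.08 mm

15.08


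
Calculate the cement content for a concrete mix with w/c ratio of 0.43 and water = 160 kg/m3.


Cement = water / (w/c)
= 160 / 0.43
= 372.1 kg/m3

372.1


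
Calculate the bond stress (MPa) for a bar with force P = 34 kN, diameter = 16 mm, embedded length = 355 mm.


u = P / (pi * db * ld)
= 34 * 1000 / (pi * 16 * 355)
= 1.905 MPa

1.905


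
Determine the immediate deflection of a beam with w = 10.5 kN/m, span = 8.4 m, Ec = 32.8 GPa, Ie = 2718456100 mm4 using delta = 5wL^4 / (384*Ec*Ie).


Convert: L = 8.4 m = 8400 mm, Ec = 32.8 GPa = 32800 MPa
delta = 5 * 10.5 * 8400^4 / (384 * 32800 * 2718456100)
= 7.63 mm

7.63


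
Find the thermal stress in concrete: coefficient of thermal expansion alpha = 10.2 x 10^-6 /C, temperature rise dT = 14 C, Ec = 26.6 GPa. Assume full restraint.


sigma = alpha * dT * Ec
= 10.2e-6 * 14 * 26.6 * 1000
= 3.798 MPa

3.798


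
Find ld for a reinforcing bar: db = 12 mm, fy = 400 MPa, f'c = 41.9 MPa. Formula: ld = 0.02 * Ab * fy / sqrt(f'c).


Ab = pi * 12^2 / 4 = 113.097 mm2
ld = 0.02 * 113.097 * 400 / sqrt(41.9)
= 139.8 mm

139.8


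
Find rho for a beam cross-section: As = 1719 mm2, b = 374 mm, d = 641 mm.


rho = As / (b * d)
= 1719 / (374 * 641)
= 0.0072

0.0072


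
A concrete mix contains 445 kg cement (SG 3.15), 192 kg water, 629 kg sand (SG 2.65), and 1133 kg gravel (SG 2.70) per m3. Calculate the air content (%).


Vol cement = 445 / (3.15 * 1000) = 0.14127 m3
Vol water = 192 / 1000 = 0.192 m3
Vol sand = 629 / (2.65 * 1000) = 0.237358 m3
Vol gravel = 1133 / (2.70 * 1000) = 0.41963 m3
Total solid + water volume = 0.990258 m3
Air = (1 - 0.990258) * 100 = 0.97%

0.97


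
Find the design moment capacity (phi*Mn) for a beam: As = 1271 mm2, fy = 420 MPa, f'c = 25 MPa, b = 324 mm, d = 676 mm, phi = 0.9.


a = As * fy / (0.85 * f'c * b)
= 1271 * 420 / (0.85 * 25 * 324)
= 77.5338 mm
Mn = As * fy * (d - a/2) / 10^6
= 340.1678 kN-m
phi*Mn = 0.9 * 340.1678 = 306.15 kN-m

306.15


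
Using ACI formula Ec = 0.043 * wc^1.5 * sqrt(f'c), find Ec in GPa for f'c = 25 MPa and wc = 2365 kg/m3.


Ec = 0.043 * 2365^1.5 * sqrt(25) / 1000
= 24.73 GPa

24.73


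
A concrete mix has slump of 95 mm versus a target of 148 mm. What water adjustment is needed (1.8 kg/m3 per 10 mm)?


Difference = 148 - 95 = 53 mm
Water adjustment = 53 * 1.8 / 10 = 9.5 kg/m3

9.5


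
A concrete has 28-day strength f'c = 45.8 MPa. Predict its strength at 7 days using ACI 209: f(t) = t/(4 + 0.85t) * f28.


f(7) = 7 / (4 + 0.85 * 7) * 45.8
= 7 / 9.95 * 45.8
= 32.22 MPa

32.22


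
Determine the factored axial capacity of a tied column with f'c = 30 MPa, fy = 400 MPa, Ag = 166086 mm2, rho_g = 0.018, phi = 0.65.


Ast = rho * Ag = 0.018 * 166086 = 2989.548 mm2
phi*Pn = 0.65 * 0.80 * (0.85 * 30 * (166086 - 2989.548) + 400 * 2989.548) / 1000
= 2784.48 kN

2784.48


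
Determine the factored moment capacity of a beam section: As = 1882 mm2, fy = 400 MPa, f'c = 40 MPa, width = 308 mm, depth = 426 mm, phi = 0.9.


a = As * fy / (0.85 * f'c * b)
= 1882 * 400 / (0.85 * 40 * 308)
= 71.8869 mm
Mn = As * fy * (d - a/2) / 10^6
= 293.6346 kN-m
phi*Mn = 0.9 * 293.6346 = 264.27 kN-m

264.27


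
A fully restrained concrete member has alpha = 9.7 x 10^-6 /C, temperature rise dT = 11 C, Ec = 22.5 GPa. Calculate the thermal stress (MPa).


sigma = alpha * dT * Ec
= 9.7e-6 * 11 * 22.5 * 1000
= 2.401 MPa

2.401


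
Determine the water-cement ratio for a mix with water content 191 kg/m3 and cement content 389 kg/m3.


w/c = water / cement
w/c = 191 / 389 = 0.491

0.491


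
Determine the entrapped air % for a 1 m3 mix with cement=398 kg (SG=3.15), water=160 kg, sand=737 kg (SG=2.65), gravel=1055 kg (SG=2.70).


Vol cement = 398 / (3.15 * 1000) = 0.126349 m3
Vol water = 160 / 1000 = 0.16 m3
Vol sand = 737 / (2.65 * 1000) = 0.278113 m3
Vol gravel = 1055 / (2.70 * 1000) = 0.390741 m3
Total solid + water volume = 0.955203 m3
Air = (1 - 0.955203) * 100 = 4.48%

4.48


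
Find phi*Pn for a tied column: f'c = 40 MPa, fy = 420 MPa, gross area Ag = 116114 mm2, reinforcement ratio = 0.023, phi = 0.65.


Ast = rho * Ag = 0.023 * 116114 = 2670.622 mm2
phi*Pn = 0.65 * 0.80 * (0.85 * 40 * (116114 - 2670.622) + 420 * 2670.622) / 1000
= 2588.94 kN

2588.94


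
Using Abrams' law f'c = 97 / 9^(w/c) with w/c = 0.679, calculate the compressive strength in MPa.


f'c = 97 / 9^0.679
= 97 / 4.446
= 21.82 MPa

21.82


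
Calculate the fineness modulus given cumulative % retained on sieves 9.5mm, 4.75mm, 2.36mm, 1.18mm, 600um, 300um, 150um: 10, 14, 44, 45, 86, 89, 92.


FM = sum(cumulative % retained) / 100
= 380 / 100
= 3.8

3.8


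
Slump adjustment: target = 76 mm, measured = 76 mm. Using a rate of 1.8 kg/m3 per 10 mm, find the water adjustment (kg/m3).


Difference = 76 - 76 = 0 mm
Water adjustment = 0 * 1.8 / 10 = 0.0 kg/m3

0.0


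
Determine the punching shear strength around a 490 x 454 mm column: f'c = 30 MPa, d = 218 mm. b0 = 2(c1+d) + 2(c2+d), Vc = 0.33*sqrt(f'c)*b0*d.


b0 = 2*(490 + 218) + 2*(454 + 218) = 2760 mm
Vc = 0.33 * sqrt(30) * 2760 * 218 / 1000
= 1087.53 kN

1087.53


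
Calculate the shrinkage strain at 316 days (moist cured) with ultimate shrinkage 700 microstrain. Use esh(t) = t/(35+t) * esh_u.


esh(316) = 316 / (35 + 316) * 700
= 316 / 351 * 700
= 630.2 microstrain

630.2


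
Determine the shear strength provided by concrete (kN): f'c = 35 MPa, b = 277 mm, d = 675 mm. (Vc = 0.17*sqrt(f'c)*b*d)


Vc = 0.17 * sqrt(35) * 277 * 675 / 1000
= 188.05 kN

188.05


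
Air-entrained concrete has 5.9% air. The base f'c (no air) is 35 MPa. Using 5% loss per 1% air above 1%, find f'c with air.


Strength loss = (5.9 - 1) * 5 = 24.5%
f'c = 35 * (1 - 24.5/100)
= 26.43 MPa

26.43


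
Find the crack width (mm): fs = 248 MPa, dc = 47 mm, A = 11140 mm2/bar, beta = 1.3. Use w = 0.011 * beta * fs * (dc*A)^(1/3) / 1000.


w = 0.011 * beta * fs * (dc * A)^(1/3) / 1000
= 0.011 * 1.3 * 248 * (47 * 11140)^(1/3) / 1000
= 0.286 mm

0.286


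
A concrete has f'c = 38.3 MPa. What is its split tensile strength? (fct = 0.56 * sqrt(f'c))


fct = 0.56 * sqrt(38.3)
= 0.56 * 6.189
= 3.466 MPa

3.466


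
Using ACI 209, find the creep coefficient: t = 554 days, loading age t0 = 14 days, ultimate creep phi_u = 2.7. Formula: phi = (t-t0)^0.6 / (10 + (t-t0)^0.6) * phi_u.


dt = 554 - 14 = 540
phi = 540^0.6 / (10 + 540^0.6) * 2.7
= 2.196

2.196


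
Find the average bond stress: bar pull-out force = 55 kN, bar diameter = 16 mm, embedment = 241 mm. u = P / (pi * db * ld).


u = P / (pi * db * ld)
= 55 * 1000 / (pi * 16 * 241)
= 4.54 MPa

4.54


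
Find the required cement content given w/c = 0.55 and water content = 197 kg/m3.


Cement = water / (w/c)
= 197 / 0.55
= 358.2 kg/m3

358.2


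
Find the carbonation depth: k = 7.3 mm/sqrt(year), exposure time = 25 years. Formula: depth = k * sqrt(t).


depth = k * sqrt(t)
= 7.3 * sqrt(25)
= 36.5 mm

36.5


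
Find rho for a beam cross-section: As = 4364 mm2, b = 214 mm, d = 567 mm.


rho = As / (b * d)
= 4364 / (214 * 567)
= 0.036

0.036


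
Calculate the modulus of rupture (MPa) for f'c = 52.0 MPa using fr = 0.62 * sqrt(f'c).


fr = 0.62 * sqrt(52.0)
= 4.471 MPa

4.471


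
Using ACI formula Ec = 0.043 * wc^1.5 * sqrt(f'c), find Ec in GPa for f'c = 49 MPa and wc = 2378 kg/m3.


Ec = 0.043 * 2378^1.5 * sqrt(49) / 1000
= 34.9 GPa

34.9


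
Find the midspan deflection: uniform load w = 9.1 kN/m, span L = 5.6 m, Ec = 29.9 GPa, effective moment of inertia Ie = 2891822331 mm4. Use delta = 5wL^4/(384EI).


Convert: L = 5.6 m = 5600 mm, Ec = 29.9 GPa = 29900 MPa
delta = 5 * 9.1 * 5600^4 / (384 * 29900 * 2891822331)
= 1.35 mm

1.35


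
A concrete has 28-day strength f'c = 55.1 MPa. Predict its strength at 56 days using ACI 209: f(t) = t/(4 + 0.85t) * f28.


f(56) = 56 / (4 + 0.85 * 56) * 55.1
= 56 / 51.6 * 55.1
= 59.8 MPa

59.8


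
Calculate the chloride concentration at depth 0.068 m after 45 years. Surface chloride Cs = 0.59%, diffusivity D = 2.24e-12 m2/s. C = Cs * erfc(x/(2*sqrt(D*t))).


t_seconds = 45 * 365.25 * 24 * 3600 = 1420092000.0 s
arg = 0.068 / (2 * sqrt(2.24e-12 * 1420092000.0))
= 0.6028
erfc(0.6028) = 0.3939
C = 0.59 * 0.3939 = 0.2324%

0.2324


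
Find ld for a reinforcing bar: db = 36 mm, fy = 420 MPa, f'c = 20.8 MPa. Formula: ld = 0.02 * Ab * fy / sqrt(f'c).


Ab = pi * 36^2 / 4 = 1017.876 mm2
ld = 0.02 * 1017.876 * 420 / sqrt(20.8)
= 1874.7 mm

1874.7


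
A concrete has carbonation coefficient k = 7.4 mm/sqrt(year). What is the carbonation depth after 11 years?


depth = k * sqrt(t)
= 7.4 * sqrt(11)
= 24.54 mm

24.54


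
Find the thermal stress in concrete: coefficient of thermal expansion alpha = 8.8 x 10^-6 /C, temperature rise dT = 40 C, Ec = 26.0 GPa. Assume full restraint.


sigma = alpha * dT * Ec
= 8.8e-6 * 40 * 26.0 * 1000
= 9.152 MPa

9.152


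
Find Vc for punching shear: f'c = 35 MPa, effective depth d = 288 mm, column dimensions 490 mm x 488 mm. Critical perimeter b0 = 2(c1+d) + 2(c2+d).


b0 = 2*(490 + 288) + 2*(488 + 288) = 3108 mm
Vc = 0.33 * sqrt(35) * 3108 * 288 / 1000
= 1747.52 kN

1747.52


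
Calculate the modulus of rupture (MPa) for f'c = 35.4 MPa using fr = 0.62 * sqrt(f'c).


fr = 0.62 * sqrt(35.4)
= 3.689 MPa

3.689


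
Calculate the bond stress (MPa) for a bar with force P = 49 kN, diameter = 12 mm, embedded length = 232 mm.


u = P / (pi * db * ld)
= 49 * 1000 / (pi * 12 * 232)
= 5.602 MPa

5.602


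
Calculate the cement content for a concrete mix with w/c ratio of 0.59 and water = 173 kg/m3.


Cement = water / (w/c)
= 173 / 0.59
= 293.2 kg/m3

293.2


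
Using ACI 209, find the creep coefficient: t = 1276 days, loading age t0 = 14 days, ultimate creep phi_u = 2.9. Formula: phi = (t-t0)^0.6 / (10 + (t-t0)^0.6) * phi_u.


dt = 1276 - 14 = 1262
phi = 1262^0.6 / (10 + 1262^0.6) * 2.9
= 2.549

2.549


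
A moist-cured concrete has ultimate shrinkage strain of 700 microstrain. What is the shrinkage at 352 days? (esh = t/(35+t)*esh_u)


esh(352) = 352 / (35 + 352) * 700
= 352 / 387 * 700
= 636.7 microstrain

636.7


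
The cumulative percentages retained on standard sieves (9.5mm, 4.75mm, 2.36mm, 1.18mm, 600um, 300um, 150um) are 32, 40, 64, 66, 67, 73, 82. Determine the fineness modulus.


FM = sum(cumulative % retained) / 100
= 424 / 100
= 4.24

4.24


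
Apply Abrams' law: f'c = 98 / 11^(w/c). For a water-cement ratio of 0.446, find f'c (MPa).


f'c = 98 / 11^0.446
= 98 / 2.914
= 33.63 MPa

33.63


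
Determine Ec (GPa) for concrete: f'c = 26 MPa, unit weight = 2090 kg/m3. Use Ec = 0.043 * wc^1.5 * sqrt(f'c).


Ec = 0.043 * 2090^1.5 * sqrt(26) / 1000
= 20.95 GPa

20.95


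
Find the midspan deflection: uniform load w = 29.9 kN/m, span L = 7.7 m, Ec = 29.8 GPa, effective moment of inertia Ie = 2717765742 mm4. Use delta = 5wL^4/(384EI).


Convert: L = 7.7 m = 7700 mm, Ec = 29.8 GPa = 29800 MPa
delta = 5 * 29.9 * 7700^4 / (384 * 29800 * 2717765742)
= 16.9 mm

16.9


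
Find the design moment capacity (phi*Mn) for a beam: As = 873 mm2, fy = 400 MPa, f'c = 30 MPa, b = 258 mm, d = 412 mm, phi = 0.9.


a = As * fy / (0.85 * f'c * b)
= 873 * 400 / (0.85 * 30 * 258)
= 53.078 mm
Mn = As * fy * (d - a/2) / 10^6
= 134.603 kN-m
phi*Mn = 0.9 * 134.603 = 121.14 kN-m

121.14


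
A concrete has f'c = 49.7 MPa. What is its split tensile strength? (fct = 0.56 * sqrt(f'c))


fct = 0.56 * sqrt(49.7)
= 0.56 * 7.05
= 3.948 MPa

3.948


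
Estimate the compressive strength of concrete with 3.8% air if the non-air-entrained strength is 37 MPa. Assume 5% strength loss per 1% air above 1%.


Strength loss = (3.8 - 1) * 5 = 14.0%
f'c = 37 * (1 - 14.0/100)
= 31.82 MPa

31.82


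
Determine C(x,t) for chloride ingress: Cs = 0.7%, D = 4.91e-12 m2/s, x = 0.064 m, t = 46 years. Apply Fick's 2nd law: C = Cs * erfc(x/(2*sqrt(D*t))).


t_seconds = 46 * 365.25 * 24 * 3600 = 1451649600.0 s
arg = 0.064 / (2 * sqrt(4.91e-12 * 1451649600.0))
= 0.379
erfc(0.379) = 0.5919
C = 0.7 * 0.5919 = 0.4144%

0.4144


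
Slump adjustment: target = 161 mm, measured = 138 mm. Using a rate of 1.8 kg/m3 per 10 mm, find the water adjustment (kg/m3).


Difference = 161 - 138 = 23 mm
Water adjustment = 23 * 1.8 / 10 = 4.1 kg/m3

4.1


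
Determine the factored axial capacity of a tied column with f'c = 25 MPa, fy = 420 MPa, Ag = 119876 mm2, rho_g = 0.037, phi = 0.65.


Ast = rho * Ag = 0.037 * 119876 = 4435.412 mm2
phi*Pn = 0.65 * 0.80 * (0.85 * 25 * (119876 - 4435.412) + 420 * 4435.412) / 1000
= 2244.31 kN

2244.31


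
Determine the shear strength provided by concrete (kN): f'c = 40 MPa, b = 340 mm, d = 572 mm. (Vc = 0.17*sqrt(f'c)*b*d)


Vc = 0.17 * sqrt(40) * 340 * 572 / 1000
= 209.1 kN

209.1


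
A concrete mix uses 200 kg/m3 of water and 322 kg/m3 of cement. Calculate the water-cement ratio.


w/c = water / cement
w/c = 200 / 322 = 0.621

0.621


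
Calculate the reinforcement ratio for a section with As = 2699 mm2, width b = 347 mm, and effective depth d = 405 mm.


rho = As / (b * d)
= 2699 / (347 * 405)
= 0.0192

0.0192


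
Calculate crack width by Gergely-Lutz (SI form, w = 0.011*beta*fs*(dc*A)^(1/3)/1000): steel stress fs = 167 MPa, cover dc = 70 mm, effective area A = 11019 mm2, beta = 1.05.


w = 0.011 * beta * fs * (dc * A)^(1/3) / 1000
= 0.011 * 1.05 * 167 * (70 * 11019)^(1/3) / 1000
= 0.177 mm

0.177


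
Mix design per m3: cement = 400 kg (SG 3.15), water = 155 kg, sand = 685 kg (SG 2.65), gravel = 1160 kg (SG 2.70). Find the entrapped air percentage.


Vol cement = 400 / (3.15 * 1000) = 0.126984 m3
Vol water = 155 / 1000 = 0.155 m3
Vol sand = 685 / (2.65 * 1000) = 0.258491 m3
Vol gravel = 1160 / (2.70 * 1000) = 0.42963 m3
Total solid + water volume = 0.970104 m3
Air = (1 - 0.970104) * 100 = 2.99%

2.99


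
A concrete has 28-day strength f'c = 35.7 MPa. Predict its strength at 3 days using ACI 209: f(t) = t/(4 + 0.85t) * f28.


f(3) = 3 / (4 + 0.85 * 3) * 35.7
= 3 / 6.55 * 35.7
= 16.35 MPa

16.35


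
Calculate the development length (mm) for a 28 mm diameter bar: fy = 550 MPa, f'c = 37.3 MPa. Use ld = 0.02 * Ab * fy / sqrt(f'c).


Ab = pi * 28^2 / 4 = 615.752 mm2
ld = 0.02 * 615.752 * 550 / sqrt(37.3)
= 1109.0 mm

1109.0


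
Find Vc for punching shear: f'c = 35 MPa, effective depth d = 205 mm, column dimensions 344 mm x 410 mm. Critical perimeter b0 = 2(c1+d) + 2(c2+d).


b0 = 2*(344 + 205) + 2*(410 + 205) = 2328 mm
Vc = 0.33 * sqrt(35) * 2328 * 205 / 1000
= 931.72 kN

931.72


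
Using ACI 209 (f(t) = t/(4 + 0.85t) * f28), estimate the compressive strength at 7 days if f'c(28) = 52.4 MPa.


f(7) = 7 / (4 + 0.85 * 7) * 52.4
= 7 / 9.95 * 52.4
= 36.86 MPa

36.86


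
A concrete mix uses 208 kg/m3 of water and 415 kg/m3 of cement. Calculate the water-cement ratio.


w/c = water / cement
w/c = 208 / 415 = 0.501

0.501


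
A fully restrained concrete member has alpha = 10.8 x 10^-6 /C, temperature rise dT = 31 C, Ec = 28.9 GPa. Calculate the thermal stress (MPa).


sigma = alpha * dT * Ec
= 10.8e-6 * 31 * 28.9 * 1000
= 9.676 MPa

9.676


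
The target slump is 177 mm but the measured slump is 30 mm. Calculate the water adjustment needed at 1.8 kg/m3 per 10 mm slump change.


Difference = 177 - 30 = 147 mm
Water adjustment = 147 * 1.8 / 10 = 26.5 kg/m3

26.5


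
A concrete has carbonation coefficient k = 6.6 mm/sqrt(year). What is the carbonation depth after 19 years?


depth = k * sqrt(t)
= 6.6 * sqrt(19)
= 28.77 mm

28.77


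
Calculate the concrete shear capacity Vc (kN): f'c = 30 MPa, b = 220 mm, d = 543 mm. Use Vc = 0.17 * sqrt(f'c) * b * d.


Vc = 0.17 * sqrt(30) * 220 * 543 / 1000
= 111.23 kN

111.23


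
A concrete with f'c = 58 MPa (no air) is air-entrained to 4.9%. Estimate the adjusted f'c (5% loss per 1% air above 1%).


Strength loss = (4.9 - 1) * 5 = 19.5%
f'c = 58 * (1 - 19.5/100)
= 46.69 MPa

46.69


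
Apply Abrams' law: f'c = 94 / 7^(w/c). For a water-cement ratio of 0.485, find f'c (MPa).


f'c = 94 / 7^0.485
= 94 / 2.57
= 36.58 MPa

36.58


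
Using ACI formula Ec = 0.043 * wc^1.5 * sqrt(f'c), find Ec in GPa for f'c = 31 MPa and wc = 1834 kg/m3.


Ec = 0.043 * 1834^1.5 * sqrt(31) / 1000
= 18.8 GPa

18.8


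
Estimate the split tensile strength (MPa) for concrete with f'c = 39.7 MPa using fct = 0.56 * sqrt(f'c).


fct = 0.56 * sqrt(39.7)
= 0.56 * 6.301
= 3.528 MPa

3.528


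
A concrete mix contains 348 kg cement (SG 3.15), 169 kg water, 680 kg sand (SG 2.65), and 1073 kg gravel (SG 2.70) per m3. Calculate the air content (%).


Vol cement = 348 / (3.15 * 1000) = 0.110476 m3
Vol water = 169 / 1000 = 0.169 m3
Vol sand = 680 / (2.65 * 1000) = 0.256604 m3
Vol gravel = 1073 / (2.70 * 1000) = 0.397407 m3
Total solid + water volume = 0.933487 m3
Air = (1 - 0.933487) * 100 = 6.65%

6.65


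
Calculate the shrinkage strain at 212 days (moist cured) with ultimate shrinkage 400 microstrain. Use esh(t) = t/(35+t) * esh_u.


esh(212) = 212 / (35 + 212) * 400
= 212 / 247 * 400
= 343.3 microstrain

343.3


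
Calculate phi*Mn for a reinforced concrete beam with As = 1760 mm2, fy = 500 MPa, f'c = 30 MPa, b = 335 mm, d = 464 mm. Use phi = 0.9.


a = As * fy / (0.85 * f'c * b)
= 1760 * 500 / (0.85 * 30 * 335)
= 103.0143 mm
Mn = As * fy * (d - a/2) / 10^6
= 362.9937 kN-m
phi*Mn = 0.9 * 362.9937 = 326.69 kN-m

326.69


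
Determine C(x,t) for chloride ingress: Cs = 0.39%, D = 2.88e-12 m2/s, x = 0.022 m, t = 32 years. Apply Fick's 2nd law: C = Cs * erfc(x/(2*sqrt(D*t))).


t_seconds = 32 * 365.25 * 24 * 3600 = 1009843200.0 s
arg = 0.022 / (2 * sqrt(2.88e-12 * 1009843200.0))
= 0.204
erfc(0.204) = 0.773
C = 0.39 * 0.773 = 0.3015%

0.3015


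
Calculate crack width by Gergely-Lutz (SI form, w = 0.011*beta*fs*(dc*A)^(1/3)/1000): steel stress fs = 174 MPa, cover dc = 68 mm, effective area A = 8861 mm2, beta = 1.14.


w = 0.011 * beta * fs * (dc * A)^(1/3) / 1000
= 0.011 * 1.14 * 174 * (68 * 8861)^(1/3) / 1000
= 0.184 mm

0.184


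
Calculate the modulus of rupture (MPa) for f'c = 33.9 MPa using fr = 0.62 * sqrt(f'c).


fr = 0.62 * sqrt(33.9)
= 3.61 MPa

3.61


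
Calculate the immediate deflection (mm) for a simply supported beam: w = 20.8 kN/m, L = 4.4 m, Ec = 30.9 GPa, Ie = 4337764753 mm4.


Convert: L = 4.4 m = 4400 mm, Ec = 30.9 GPa = 30900 MPa
delta = 5 * 20.8 * 4400^4 / (384 * 30900 * 4337764753)
= 0.76 mm

0.76


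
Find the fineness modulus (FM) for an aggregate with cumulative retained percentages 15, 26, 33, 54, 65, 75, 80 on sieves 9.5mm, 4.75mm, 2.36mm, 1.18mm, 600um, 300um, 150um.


FM = sum(cumulative % retained) / 100
= 348 / 100
= 3.48

3.48


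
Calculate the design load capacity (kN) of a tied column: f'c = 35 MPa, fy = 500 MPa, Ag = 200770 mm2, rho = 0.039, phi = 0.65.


Ast = rho * Ag = 0.039 * 200770 = 7830.03 mm2
phi*Pn = 0.65 * 0.80 * (0.85 * 35 * (200770 - 7830.03) + 500 * 7830.03) / 1000
= 5020.59 kN

5020.59


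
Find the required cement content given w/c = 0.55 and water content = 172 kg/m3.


Cement = water / (w/c)
= 172 / 0.55
= 312.7 kg/m3

312.7


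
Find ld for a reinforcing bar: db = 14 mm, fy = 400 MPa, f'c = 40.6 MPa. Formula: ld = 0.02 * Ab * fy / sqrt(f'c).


Ab = pi * 14^2 / 4 = 153.938 mm2
ld = 0.02 * 153.938 * 400 / sqrt(40.6)
= 193.3 mm

193.3


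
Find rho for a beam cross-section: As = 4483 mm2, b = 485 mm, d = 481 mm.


rho = As / (b * d)
= 4483 / (485 * 481)
= 0.0192

0.0192


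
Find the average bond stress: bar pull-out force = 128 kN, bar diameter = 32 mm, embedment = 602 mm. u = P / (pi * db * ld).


u = P / (pi * db * ld)
= 128 * 1000 / (pi * 32 * 602)
= 2.115 MPa

2.115


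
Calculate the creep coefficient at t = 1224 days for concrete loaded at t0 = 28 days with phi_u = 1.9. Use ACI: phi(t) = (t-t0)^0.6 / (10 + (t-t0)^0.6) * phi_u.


dt = 1224 - 28 = 1196
phi = 1196^0.6 / (10 + 1196^0.6) * 1.9
= 1.663

1.663


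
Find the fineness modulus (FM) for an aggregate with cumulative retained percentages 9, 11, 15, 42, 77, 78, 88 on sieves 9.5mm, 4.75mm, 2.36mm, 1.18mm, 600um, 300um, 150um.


FM = sum(cumulative % retained) / 100
= 320 / 100
= 3.2

3.2


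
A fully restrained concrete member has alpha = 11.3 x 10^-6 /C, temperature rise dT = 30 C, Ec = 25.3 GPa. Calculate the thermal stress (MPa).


sigma = alpha * dT * Ec
= 11.3e-6 * 30 * 25.3 * 1000
= 8.577 MPa

8.577


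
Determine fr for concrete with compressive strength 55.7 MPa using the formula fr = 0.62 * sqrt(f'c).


fr = 0.62 * sqrt(55.7)
= 4.627 MPa

4.627


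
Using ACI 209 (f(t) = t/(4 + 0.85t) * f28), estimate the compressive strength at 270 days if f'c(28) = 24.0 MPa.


f(270) = 270 / (4 + 0.85 * 270) * 24.0
= 270 / 233.5 * 24.0
= 27.75 MPa

27.75


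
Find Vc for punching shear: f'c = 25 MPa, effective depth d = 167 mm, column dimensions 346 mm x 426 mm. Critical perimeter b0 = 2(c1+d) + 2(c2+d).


b0 = 2*(346 + 167) + 2*(426 + 167) = 2212 mm
Vc = 0.33 * sqrt(25) * 2212 * 167 / 1000
= 609.52 kN

609.52


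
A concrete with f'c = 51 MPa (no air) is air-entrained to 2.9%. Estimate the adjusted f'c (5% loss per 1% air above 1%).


Strength loss = (2.9 - 1) * 5 = 9.5%
f'c = 51 * (1 - 9.5/100)
= 46.16 MPa

46.16


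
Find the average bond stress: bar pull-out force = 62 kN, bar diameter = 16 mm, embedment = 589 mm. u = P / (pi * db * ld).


u = P / (pi * db * ld)
= 62 * 1000 / (pi * 16 * 589)
= 2.094 MPa

2.094


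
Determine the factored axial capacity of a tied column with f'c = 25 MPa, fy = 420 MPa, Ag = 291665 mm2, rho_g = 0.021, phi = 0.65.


Ast = rho * Ag = 0.021 * 291665 = 6124.965 mm2
phi*Pn = 0.65 * 0.80 * (0.85 * 25 * (291665 - 6124.965) + 420 * 6124.965) / 1000
= 4492.91 kN

4492.91


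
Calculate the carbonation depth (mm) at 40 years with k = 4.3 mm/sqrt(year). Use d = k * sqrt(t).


depth = k * sqrt(t)
= 4.3 * sqrt(40)
= 27.2 mm

27.2


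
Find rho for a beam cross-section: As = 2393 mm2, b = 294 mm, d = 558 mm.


rho = As / (b * d)
= 2393 / (294 * 558)
= 0.0146

0.0146


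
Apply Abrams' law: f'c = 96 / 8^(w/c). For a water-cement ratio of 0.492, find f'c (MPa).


f'c = 96 / 8^0.492
= 96 / 2.782
= 34.51 MPa

34.51


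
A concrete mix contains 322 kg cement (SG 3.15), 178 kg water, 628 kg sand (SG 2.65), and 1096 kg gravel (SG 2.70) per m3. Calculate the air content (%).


Vol cement = 322 / (3.15 * 1000) = 0.102222 m3
Vol water = 178 / 1000 = 0.178 m3
Vol sand = 628 / (2.65 * 1000) = 0.236981 m3
Vol gravel = 1096 / (2.70 * 1000) = 0.405926 m3
Total solid + water volume = 0.923129 m3
Air = (1 - 0.923129) * 100 = 7.69%

7.69


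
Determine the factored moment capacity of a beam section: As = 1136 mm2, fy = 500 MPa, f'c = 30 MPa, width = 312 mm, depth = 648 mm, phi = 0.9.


a = As * fy / (0.85 * f'c * b)
= 1136 * 500 / (0.85 * 30 * 312)
= 71.3927 mm
Mn = As * fy * (d - a/2) / 10^6
= 347.7885 kN-m
phi*Mn = 0.9 * 347.7885 = 313.01 kN-m

313.01


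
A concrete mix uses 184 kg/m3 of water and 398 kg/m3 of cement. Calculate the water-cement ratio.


w/c = water / cement
w/c = 184 / 398 = 0.462

0.462


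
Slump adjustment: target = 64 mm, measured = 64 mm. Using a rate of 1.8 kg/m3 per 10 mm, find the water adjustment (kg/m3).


Difference = 64 - 64 = 0 mm
Water adjustment = 0 * 1.8 / 10 = 0.0 kg/m3

0.0


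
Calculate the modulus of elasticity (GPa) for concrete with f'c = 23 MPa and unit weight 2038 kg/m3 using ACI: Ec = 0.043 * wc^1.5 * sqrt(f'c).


Ec = 0.043 * 2038^1.5 * sqrt(23) / 1000
= 18.97 GPa

18.97


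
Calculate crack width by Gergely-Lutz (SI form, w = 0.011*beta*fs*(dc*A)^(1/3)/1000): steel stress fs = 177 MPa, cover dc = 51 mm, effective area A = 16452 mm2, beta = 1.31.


w = 0.011 * beta * fs * (dc * A)^(1/3) / 1000
= 0.011 * 1.31 * 177 * (51 * 16452)^(1/3) / 1000
= 0.241 mm

0.241


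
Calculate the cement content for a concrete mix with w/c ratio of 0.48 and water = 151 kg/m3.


Cement = water / (w/c)
= 151 / 0.48
= 314.6 kg/m3

314.6


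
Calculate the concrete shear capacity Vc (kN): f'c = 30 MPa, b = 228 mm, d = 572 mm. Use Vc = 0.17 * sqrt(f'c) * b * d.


Vc = 0.17 * sqrt(30) * 228 * 572 / 1000
= 121.43 kN

121.43


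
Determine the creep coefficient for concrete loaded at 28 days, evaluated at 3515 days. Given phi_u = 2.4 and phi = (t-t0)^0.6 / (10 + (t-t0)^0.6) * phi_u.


dt = 3515 - 28 = 3487
phi = 3487^0.6 / (10 + 3487^0.6) * 2.4
= 2.233

2.233


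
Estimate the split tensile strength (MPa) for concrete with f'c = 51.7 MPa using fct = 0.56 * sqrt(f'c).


fct = 0.56 * sqrt(51.7)
= 0.56 * 7.19
= 4.027 MPa

4.027


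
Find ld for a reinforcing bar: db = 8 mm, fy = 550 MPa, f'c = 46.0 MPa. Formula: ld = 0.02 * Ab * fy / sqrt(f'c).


Ab = pi * 8^2 / 4 = 50.265 mm2
ld = 0.02 * 50.265 * 550 / sqrt(46.0)
= 81.5 mm

81.5


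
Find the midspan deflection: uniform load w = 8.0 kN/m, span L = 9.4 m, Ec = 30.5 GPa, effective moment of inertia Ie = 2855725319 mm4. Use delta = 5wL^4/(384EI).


Convert: L = 9.4 m = 9400 mm, Ec = 30.5 GPa = 30500 MPa
delta = 5 * 8.0 * 9400^4 / (384 * 30500 * 2855725319)
= 9.34 mm

9.34


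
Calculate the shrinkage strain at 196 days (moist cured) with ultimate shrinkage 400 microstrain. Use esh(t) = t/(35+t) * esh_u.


esh(196) = 196 / (35 + 196) * 400
= 196 / 231 * 400
= 339.4 microstrain

339.4


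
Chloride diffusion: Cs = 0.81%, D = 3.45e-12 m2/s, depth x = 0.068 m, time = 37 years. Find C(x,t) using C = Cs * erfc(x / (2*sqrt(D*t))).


t_seconds = 37 * 365.25 * 24 * 3600 = 1167631200.0 s
arg = 0.068 / (2 * sqrt(3.45e-12 * 1167631200.0))
= 0.5357
erfc(0.5357) = 0.4487
C = 0.81 * 0.4487 = 0.3634%

0.3634
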